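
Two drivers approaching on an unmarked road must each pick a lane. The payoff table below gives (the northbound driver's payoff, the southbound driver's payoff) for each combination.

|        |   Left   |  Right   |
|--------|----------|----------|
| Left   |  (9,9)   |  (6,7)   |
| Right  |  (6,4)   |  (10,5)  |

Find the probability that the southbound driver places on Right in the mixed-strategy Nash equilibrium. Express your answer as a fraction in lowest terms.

The southbound driver's mix q on Left must make the northbound driver indifferent between Left and Right.
The northbound driver's payoff from Left: 9q + 6(1−q). From Right: 6q + 10(1−q).
Set equal: 3q = 4(1−q) → q = 4/7.
Probability on Right is 1 − 4/7 = 3/7.

3/7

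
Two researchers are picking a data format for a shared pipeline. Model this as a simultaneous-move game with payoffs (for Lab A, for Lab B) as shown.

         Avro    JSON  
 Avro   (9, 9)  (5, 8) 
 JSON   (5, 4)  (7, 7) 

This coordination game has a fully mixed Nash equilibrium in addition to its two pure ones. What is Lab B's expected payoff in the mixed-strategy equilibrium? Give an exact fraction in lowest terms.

Lab A mixes with probability p on Avro, chosen so Lab B is indifferent: 9p + 4(1−p) = 8p + 7(1−p) gives p = 3/4.
Lab B's expected payoff is 9·3/4 + 4·1/4 = 31/4.

31/4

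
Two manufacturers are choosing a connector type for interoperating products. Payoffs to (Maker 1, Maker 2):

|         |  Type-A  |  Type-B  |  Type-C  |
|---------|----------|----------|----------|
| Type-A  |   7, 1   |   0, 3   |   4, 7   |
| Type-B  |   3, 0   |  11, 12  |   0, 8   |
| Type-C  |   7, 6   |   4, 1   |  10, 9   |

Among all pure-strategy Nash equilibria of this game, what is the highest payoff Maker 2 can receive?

12

Both Type-B is a pure NE (Maker 1: 11 ≥ 4; Maker 2: 12 ≥ 8). Maker 2 gets 12.
Both Type-C is a pure NE (Maker 1: 10 ≥ 4; Maker 2: 9 ≥ 6). Maker 2 gets 9.
Every other cell has a profitable deviation for at least one player. Highest of {12, 9} is 12.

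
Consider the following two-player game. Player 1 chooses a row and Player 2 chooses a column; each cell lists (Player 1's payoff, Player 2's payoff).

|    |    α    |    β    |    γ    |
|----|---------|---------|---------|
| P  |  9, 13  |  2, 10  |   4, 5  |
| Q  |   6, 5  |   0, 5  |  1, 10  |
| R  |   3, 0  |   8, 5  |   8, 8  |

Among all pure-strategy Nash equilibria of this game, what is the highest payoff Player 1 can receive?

(P, α) is a pure NE (Player 1: 9 ≥ 6; Player 2: 13 ≥ 10). Player 1 gets 9.
(R, γ) is a pure NE (Player 1: 8 ≥ 4; Player 2: 8 ≥ 5). Player 1 gets 8.
Every other cell has a profitable deviation for at least one player. Highest of {9, 8} is 9.

9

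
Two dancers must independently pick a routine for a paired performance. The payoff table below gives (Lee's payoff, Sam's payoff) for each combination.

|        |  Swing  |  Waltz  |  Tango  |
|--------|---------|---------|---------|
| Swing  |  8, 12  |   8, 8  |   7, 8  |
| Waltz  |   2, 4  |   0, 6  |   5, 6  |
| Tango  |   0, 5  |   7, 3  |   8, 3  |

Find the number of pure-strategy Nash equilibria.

Both Swing: Lee gets 8 (best alternative 2); Sam gets 12 (best alternative 8). Neither deviates — NE.
Both Tango is not a NE: Sam would switch to Swing (5 > 3).
No other cell survives both best-response checks, so there is 1 pure NE.

1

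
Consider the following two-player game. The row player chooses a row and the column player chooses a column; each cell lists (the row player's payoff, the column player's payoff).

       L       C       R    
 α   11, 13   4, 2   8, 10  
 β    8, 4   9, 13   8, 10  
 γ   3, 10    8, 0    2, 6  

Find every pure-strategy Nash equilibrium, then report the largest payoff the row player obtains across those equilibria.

11

(α, L) is a pure NE (the row player: 11 ≥ 8; the column player: 13 ≥ 10). The row player gets 11.
(β, C) is a pure NE (the row player: 9 ≥ 8; the column player: 13 ≥ 10). The row player gets 9.
Every other cell has a profitable deviation for at least one player. Highest of {11, 9} is 11.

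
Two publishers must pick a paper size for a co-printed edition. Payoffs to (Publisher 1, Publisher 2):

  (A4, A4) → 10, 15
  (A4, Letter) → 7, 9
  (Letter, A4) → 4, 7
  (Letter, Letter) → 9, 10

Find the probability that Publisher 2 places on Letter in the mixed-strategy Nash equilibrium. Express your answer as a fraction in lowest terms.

3/4

Publisher 2's mix q on A4 must make Publisher 1 indifferent between A4 and Letter.
Publisher 1's payoff from A4: 10q + 7(1−q). From Letter: 4q + 9(1−q).
Set equal: 6q = 2(1−q) → q = 2/8 = 1/4.
Probability on Letter is 1 − 1/4 = 3/4.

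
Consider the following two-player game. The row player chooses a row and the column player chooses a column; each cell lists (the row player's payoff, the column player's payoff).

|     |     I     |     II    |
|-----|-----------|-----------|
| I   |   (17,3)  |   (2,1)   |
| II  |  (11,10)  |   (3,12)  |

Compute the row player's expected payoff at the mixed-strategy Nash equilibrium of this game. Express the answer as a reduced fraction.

29/7

The column player mixes with probability q on I, chosen so the row player is indifferent: 17q + 2(1−q) = 11q + 3(1−q) gives q = 1/7.
The row player's expected payoff (from either row, since indifferent) is 17·1/7 + 2·6/7 = 29/7.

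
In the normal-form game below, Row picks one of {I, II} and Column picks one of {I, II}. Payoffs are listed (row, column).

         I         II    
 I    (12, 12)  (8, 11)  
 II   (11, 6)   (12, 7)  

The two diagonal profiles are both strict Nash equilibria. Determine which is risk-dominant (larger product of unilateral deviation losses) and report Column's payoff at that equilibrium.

7

At both I: Row loses 12 − 11 = 1 by deviating; Column loses 12 − 11 = 1. Product = 1·1 = 1.
At both II: Row loses 12 − 8 = 4 by deviating; Column loses 7 − 6 = 1. Product = 4·1 = 4.
4 > 1, so both II is risk-dominant. Column's payoff there is 7.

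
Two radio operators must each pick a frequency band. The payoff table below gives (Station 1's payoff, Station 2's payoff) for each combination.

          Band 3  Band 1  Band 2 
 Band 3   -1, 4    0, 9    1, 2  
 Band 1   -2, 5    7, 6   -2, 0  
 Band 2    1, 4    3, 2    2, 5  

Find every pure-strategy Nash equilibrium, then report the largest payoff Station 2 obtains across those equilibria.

Both Band 1 is a pure NE (Station 1: 7 ≥ 3; Station 2: 6 ≥ 5). Station 2 gets 6.
Both Band 2 is a pure NE (Station 1: 2 ≥ 1; Station 2: 5 ≥ 4). Station 2 gets 5.
Every other cell has a profitable deviation for at least one player. Highest of {6, 5} is 6.

6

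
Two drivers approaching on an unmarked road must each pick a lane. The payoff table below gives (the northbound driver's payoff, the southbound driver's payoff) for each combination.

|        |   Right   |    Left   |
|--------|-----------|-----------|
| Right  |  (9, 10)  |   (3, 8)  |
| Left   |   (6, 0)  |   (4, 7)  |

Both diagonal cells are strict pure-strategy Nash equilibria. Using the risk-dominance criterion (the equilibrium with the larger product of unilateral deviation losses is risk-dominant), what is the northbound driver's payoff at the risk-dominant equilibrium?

4

At both Right: the northbound driver loses 9 − 6 = 3 by deviating; the southbound driver loses 10 − 8 = 2. Product = 3·2 = 6.
At both Left: the northbound driver loses 4 − 3 = 1 by deviating; the southbound driver loses 7 − 0 = 7. Product = 1·7 = 7.
7 > 6, so both Left is risk-dominant. The northbound driver's payoff there is 4.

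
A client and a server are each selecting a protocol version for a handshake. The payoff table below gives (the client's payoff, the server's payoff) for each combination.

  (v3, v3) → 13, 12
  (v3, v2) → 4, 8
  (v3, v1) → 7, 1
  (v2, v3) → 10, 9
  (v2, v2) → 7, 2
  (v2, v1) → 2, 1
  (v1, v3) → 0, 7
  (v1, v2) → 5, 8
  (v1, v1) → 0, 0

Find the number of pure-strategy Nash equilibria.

1

Both v3: the client gets 13 (best alternative 10); the server gets 12 (best alternative 8). Neither deviates — NE.
Both v2 is not a NE: the server would switch to v3 (9 > 2).
No other cell survives both best-response checks, so there is 1 pure NE.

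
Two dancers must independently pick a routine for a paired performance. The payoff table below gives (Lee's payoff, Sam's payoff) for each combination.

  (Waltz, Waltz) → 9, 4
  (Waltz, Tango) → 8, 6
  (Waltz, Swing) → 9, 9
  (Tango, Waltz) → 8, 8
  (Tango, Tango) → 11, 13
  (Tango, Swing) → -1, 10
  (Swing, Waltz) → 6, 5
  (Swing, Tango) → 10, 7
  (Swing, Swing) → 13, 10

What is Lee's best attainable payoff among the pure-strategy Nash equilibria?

13

Both Tango is a pure NE (Lee: 11 ≥ 10; Sam: 13 ≥ 10). Lee gets 11.
Both Swing is a pure NE (Lee: 13 ≥ 9; Sam: 10 ≥ 7). Lee gets 13.
Every other cell has a profitable deviation for at least one player. Highest of {11, 13} is 13.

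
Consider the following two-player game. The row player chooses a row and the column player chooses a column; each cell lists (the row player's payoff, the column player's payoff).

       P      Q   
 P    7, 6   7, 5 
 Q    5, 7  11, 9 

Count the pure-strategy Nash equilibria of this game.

2

Both P: the row player gets 7 (best alternative 5); the column player gets 6 (best alternative 5). Neither deviates — NE.
Both Q: the row player gets 11 (best alternative 7); the column player gets 9 (best alternative 7). Neither deviates — NE.
(Q, P) is not a NE: the row player would switch to P (7 > 5).
No other cell survives both best-response checks, so there are 2 pure NE.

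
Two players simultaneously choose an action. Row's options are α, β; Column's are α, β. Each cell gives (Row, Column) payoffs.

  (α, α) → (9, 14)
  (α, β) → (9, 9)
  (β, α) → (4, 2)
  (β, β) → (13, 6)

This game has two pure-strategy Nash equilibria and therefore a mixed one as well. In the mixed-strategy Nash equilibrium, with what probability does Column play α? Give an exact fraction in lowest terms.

4/9

Column's mix q on α must make Row indifferent between α and β.
Row's payoff from α: 9q + 9(1−q). From β: 4q + 13(1−q).
Set equal: 5q = 4(1−q) → q = 4/9.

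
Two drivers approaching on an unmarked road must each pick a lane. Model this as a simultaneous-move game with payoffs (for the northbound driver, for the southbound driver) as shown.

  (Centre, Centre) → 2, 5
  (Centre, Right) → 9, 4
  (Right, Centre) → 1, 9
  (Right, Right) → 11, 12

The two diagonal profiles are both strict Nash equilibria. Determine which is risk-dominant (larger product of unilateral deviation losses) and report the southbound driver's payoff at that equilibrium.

12

At both Centre: the northbound driver loses 2 − 1 = 1 by deviating; the southbound driver loses 5 − 4 = 1. Product = 1·1 = 1.
At both Right: the northbound driver loses 11 − 9 = 2 by deviating; the southbound driver loses 12 − 9 = 3. Product = 2·3 = 6.
6 > 1, so both Right is risk-dominant. The southbound driver's payoff there is 12.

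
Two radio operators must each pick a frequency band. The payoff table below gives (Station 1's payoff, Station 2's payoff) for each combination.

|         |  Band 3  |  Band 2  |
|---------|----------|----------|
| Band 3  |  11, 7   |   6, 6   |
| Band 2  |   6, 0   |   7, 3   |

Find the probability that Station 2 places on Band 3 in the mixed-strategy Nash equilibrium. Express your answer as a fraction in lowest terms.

Station 2's mix q on Band 3 must make Station 1 indifferent between Band 3 and Band 2.
Station 1's payoff from Band 3: 11q + 6(1−q). From Band 2: 6q + 7(1−q).
Set equal: 5q = 1(1−q) → q = 1/6.

1/6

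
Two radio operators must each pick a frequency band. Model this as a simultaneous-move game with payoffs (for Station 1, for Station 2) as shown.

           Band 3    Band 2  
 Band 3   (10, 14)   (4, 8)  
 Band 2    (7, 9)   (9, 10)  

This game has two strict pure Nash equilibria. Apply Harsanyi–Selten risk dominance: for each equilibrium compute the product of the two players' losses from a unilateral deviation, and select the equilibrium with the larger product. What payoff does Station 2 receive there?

At both Band 3: Station 1 loses 10 − 7 = 3 by deviating; Station 2 loses 14 − 8 = 6. Product = 3·6 = 18.
At both Band 2: Station 1 loses 9 − 4 = 5 by deviating; Station 2 loses 10 − 9 = 1. Product = 5·1 = 5.
18 > 5, so both Band 3 is risk-dominant. Station 2's payoff there is 14.

14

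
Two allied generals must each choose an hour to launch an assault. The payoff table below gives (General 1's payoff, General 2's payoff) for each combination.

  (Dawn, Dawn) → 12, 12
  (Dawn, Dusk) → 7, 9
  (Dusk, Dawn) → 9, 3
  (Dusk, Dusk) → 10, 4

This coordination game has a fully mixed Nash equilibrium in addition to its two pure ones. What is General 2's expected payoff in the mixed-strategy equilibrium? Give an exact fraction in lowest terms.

General 1 mixes with probability p on Dawn, chosen so General 2 is indifferent: 12p + 3(1−p) = 9p + 4(1−p) gives p = 1/4.
General 2's expected payoff is 12·1/4 + 3·3/4 = 21/4.

21/4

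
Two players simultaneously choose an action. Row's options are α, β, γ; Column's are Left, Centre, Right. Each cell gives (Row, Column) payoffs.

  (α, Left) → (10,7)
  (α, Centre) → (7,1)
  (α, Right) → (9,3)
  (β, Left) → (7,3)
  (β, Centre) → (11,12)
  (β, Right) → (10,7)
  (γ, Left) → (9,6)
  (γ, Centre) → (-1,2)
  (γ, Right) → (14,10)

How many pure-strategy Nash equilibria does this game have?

3

(α, Left): Row gets 10 (best alternative 9); Column gets 7 (best alternative 3). Neither deviates — NE.
(β, Centre): Row gets 11 (best alternative 7); Column gets 12 (best alternative 7). Neither deviates — NE.
(γ, Right): Row gets 14 (best alternative 10); Column gets 10 (best alternative 6). Neither deviates — NE.
(γ, Left) is not a NE: Row would switch to α (10 > 9).
No other cell survives both best-response checks, so there are 3 pure NE.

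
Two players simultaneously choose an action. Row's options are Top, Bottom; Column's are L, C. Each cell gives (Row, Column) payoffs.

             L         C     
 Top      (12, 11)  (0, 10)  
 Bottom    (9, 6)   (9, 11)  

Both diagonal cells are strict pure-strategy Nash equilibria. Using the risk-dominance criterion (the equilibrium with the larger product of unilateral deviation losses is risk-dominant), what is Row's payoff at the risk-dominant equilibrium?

9

At (Top, L): Row loses 12 − 9 = 3 by deviating; Column loses 11 − 10 = 1. Product = 3·1 = 3.
At (Bottom, C): Row loses 9 − 0 = 9 by deviating; Column loses 11 − 6 = 5. Product = 9·5 = 45.
45 > 3, so (Bottom, C) is risk-dominant. Row's payoff there is 9.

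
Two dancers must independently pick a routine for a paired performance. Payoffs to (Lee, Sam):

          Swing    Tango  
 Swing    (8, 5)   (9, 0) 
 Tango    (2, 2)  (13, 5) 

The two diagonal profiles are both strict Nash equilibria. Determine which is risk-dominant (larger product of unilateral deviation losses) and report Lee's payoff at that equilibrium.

8

At both Swing: Lee loses 8 − 2 = 6 by deviating; Sam loses 5 − 0 = 5. Product = 6·5 = 30.
At both Tango: Lee loses 13 − 9 = 4 by deviating; Sam loses 5 − 2 = 3. Product = 4·3 = 12.
30 > 12, so both Swing is risk-dominant. Lee's payoff there is 8.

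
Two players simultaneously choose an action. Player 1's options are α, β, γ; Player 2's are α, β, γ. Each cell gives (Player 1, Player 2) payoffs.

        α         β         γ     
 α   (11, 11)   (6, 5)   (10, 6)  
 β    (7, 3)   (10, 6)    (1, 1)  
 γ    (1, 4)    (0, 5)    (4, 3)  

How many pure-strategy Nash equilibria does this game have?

Both α: Player 1 gets 11 (best alternative 7); Player 2 gets 11 (best alternative 6). Neither deviates — NE.
Both β: Player 1 gets 10 (best alternative 6); Player 2 gets 6 (best alternative 3). Neither deviates — NE.
Both γ is not a NE: Player 1 would switch to α (10 > 4).
No other cell survives both best-response checks, so there are 2 pure NE.

2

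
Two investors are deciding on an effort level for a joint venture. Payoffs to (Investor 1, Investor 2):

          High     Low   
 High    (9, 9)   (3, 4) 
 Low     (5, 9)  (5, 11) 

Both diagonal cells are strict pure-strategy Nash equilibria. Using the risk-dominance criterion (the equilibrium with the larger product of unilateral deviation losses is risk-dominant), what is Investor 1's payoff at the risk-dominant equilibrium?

9

At both High: Investor 1 loses 9 − 5 = 4 by deviating; Investor 2 loses 9 − 4 = 5. Product = 4·5 = 20.
At both Low: Investor 1 loses 5 − 3 = 2 by deviating; Investor 2 loses 11 − 9 = 2. Product = 2·2 = 4.
20 > 4, so both High is risk-dominant. Investor 1's payoff there is 9.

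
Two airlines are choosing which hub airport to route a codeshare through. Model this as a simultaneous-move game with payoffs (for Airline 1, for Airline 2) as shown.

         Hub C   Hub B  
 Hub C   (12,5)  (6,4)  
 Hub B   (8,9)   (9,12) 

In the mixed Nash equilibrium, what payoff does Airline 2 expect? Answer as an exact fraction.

6

Airline 1 mixes with probability p on Hub C, chosen so Airline 2 is indifferent: 5p + 9(1−p) = 4p + 12(1−p) gives p = 3/4.
Airline 2's expected payoff is 5·3/4 + 9·1/4 = 6.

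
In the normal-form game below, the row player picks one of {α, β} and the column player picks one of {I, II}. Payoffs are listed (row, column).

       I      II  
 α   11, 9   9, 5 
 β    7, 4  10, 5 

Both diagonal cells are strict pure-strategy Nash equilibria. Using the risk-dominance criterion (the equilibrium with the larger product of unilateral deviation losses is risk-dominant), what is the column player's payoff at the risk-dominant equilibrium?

At (α, I): the row player loses 11 − 7 = 4 by deviating; the column player loses 9 − 5 = 4. Product = 4·4 = 16.
At (β, II): the row player loses 10 − 9 = 1 by deviating; the column player loses 5 − 4 = 1. Product = 1·1 = 1.
16 > 1, so (α, I) is risk-dominant. The column player's payoff there is 9.

9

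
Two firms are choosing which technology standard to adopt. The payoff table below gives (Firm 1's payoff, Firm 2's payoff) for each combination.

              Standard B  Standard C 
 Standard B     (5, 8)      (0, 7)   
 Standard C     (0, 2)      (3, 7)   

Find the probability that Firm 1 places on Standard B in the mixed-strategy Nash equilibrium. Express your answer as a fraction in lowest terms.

Firm 1's mix p on Standard B must make Firm 2 indifferent between Standard B and Standard C.
Firm 2's payoff from Standard B: 8p + 2(1−p). From Standard C: 7p + 7(1−p).
Set equal: 1p = 5(1−p) → p = 5/6.

5/6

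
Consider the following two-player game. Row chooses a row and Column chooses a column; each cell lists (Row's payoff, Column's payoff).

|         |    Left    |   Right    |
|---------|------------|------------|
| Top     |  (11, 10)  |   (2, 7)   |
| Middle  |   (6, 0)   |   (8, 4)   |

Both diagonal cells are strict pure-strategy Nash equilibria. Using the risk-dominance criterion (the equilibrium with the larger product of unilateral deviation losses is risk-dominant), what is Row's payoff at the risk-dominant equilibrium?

At (Top, Left): Row loses 11 − 6 = 5 by deviating; Column loses 10 − 7 = 3. Product = 5·3 = 15.
At (Middle, Right): Row loses 8 − 2 = 6 by deviating; Column loses 4 − 0 = 4. Product = 6·4 = 24.
24 > 15, so (Middle, Right) is risk-dominant. Row's payoff there is 8.

8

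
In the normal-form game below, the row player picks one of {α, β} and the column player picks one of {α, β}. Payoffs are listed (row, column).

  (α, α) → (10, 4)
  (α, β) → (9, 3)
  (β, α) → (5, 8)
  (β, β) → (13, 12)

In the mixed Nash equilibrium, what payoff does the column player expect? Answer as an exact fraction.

24/5

The row player mixes with probability p on α, chosen so the column player is indifferent: 4p + 8(1−p) = 3p + 12(1−p) gives p = 4/5.
The column player's expected payoff is 4·4/5 + 8·1/5 = 24/5.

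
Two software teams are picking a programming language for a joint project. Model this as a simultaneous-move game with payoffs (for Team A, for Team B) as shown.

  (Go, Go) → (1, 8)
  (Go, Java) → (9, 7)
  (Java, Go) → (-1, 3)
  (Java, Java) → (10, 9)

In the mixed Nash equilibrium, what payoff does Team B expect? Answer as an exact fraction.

Team A mixes with probability p on Go, chosen so Team B is indifferent: 8p + 3(1−p) = 7p + 9(1−p) gives p = 6/7.
Team B's expected payoff is 8·6/7 + 3·1/7 = 51/7.

51/7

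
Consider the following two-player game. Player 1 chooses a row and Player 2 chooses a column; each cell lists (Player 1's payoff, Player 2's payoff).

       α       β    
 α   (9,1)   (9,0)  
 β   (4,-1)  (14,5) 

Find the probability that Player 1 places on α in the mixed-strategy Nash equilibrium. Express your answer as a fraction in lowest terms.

6/7

Player 1's mix p on α must make Player 2 indifferent between α and β.
Player 2's payoff from α: 1p + (-1)(1−p). From β: 0p + 5(1−p).
Set equal: 1p = 6(1−p) → p = 6/7.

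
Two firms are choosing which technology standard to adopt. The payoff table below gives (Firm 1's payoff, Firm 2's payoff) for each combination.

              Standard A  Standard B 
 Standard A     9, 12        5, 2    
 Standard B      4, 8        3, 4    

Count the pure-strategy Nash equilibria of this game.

Both Standard A: Firm 1 gets 9 (best alternative 4); Firm 2 gets 12 (best alternative 2). Neither deviates — NE.
Both Standard B is not a NE: Firm 1 would switch to Standard A (5 > 3).
No other cell survives both best-response checks, so there is 1 pure NE.

1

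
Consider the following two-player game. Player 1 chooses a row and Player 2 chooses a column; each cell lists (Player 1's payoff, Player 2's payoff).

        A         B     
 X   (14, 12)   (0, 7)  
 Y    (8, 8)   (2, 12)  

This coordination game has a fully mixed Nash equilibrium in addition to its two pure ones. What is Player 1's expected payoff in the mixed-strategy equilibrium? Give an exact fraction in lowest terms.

Player 2 mixes with probability q on A, chosen so Player 1 is indifferent: 14q + 0(1−q) = 8q + 2(1−q) gives q = 1/4.
Player 1's expected payoff (from either row, since indifferent) is 14·1/4 + 0·3/4 = 7/2.

7/2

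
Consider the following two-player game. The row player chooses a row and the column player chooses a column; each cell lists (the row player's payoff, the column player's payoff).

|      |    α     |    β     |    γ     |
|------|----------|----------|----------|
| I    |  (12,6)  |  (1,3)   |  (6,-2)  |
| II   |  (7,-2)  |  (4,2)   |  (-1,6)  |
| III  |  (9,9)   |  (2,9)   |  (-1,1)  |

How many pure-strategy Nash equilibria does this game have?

(I, α): the row player gets 12 (best alternative 9); the column player gets 6 (best alternative 3). Neither deviates — NE.
(II, β) is not a NE: the column player would switch to γ (6 > 2).
No other cell survives both best-response checks, so there is 1 pure NE.

1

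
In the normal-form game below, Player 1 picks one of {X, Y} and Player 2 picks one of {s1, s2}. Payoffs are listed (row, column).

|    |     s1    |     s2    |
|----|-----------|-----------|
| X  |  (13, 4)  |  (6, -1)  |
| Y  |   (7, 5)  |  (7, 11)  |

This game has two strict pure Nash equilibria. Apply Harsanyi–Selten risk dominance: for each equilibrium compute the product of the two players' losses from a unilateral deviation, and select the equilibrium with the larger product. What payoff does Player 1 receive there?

13

At (X, s1): Player 1 loses 13 − 7 = 6 by deviating; Player 2 loses 4 − (-1) = 5. Product = 6·5 = 30.
At (Y, s2): Player 1 loses 7 − 6 = 1 by deviating; Player 2 loses 11 − 5 = 6. Product = 1·6 = 6.
30 > 6, so (X, s1) is risk-dominant. Player 1's payoff there is 13.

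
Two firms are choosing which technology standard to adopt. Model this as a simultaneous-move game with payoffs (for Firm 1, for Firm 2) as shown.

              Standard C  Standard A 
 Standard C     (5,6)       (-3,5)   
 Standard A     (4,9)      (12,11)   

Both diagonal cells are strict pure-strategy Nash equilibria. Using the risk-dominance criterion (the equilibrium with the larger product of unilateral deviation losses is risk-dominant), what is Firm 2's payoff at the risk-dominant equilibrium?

At both Standard C: Firm 1 loses 5 − 4 = 1 by deviating; Firm 2 loses 6 − 5 = 1. Product = 1·1 = 1.
At both Standard A: Firm 1 loses 12 − (-3) = 15 by deviating; Firm 2 loses 11 − 9 = 2. Product = 15·2 = 30.
30 > 1, so both Standard A is risk-dominant. Firm 2's payoff there is 11.

11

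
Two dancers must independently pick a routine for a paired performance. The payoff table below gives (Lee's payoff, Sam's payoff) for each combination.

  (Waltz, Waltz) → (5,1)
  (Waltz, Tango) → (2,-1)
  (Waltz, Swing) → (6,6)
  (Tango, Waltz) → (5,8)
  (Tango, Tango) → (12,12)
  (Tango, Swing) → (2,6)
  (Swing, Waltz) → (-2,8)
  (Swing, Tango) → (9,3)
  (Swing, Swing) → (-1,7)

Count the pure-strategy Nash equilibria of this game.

(Waltz, Swing): Lee gets 6 (best alternative 2); Sam gets 6 (best alternative 1). Neither deviates — NE.
Both Tango: Lee gets 12 (best alternative 9); Sam gets 12 (best alternative 8). Neither deviates — NE.
Both Swing is not a NE: Lee would switch to Waltz (6 > -1).
No other cell survives both best-response checks, so there are 2 pure NE.

2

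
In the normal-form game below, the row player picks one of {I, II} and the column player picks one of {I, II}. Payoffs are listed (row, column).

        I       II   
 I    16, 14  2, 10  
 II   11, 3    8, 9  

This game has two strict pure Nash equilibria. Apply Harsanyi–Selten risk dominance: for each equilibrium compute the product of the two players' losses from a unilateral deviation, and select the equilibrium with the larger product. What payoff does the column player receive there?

At both I: the row player loses 16 − 11 = 5 by deviating; the column player loses 14 − 10 = 4. Product = 5·4 = 20.
At both II: the row player loses 8 − 2 = 6 by deviating; the column player loses 9 − 3 = 6. Product = 6·6 = 36.
36 > 20, so both II is risk-dominant. The column player's payoff there is 9.

9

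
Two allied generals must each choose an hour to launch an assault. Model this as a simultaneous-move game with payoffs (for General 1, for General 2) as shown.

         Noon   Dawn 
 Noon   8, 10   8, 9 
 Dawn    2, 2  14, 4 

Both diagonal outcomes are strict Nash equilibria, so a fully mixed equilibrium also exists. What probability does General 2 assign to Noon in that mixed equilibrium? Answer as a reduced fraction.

General 2's mix q on Noon must make General 1 indifferent between Noon and Dawn.
General 1's payoff from Noon: 8q + 8(1−q). From Dawn: 2q + 14(1−q).
Set equal: 6q = 6(1−q) → q = 6/12 = 1/2.

1/2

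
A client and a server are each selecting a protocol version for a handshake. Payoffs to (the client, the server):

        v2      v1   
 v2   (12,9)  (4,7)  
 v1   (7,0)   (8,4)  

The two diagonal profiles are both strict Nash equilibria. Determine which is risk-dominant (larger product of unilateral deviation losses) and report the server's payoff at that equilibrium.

At both v2: the client loses 12 − 7 = 5 by deviating; the server loses 9 − 7 = 2. Product = 5·2 = 10.
At both v1: the client loses 8 − 4 = 4 by deviating; the server loses 4 − 0 = 4. Product = 4·4 = 16.
16 > 10, so both v1 is risk-dominant. The server's payoff there is 4.

4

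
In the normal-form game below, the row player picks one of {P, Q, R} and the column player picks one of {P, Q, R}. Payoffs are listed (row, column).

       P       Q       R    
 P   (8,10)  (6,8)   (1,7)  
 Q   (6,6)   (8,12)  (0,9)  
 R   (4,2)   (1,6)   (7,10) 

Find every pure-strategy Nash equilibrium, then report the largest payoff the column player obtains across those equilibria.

Both P is a pure NE (the row player: 8 ≥ 6; the column player: 10 ≥ 8). The column player gets 10.
Both Q is a pure NE (the row player: 8 ≥ 6; the column player: 12 ≥ 9). The column player gets 12.
Both R is a pure NE (the row player: 7 ≥ 1; the column player: 10 ≥ 6). The column player gets 10.
Every other cell has a profitable deviation for at least one player. Highest of {10, 12, 10} is 12.

12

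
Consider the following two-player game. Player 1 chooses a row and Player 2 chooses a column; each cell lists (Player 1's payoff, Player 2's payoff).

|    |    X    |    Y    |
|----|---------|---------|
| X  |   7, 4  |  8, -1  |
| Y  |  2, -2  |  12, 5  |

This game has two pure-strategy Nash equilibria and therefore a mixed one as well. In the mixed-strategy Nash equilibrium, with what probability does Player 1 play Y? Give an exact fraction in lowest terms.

5/12

Player 1's mix p on X must make Player 2 indifferent between X and Y.
Player 2's payoff from X: 4p + (-2)(1−p). From Y: (-1)p + 5(1−p).
Set equal: 5p = 7(1−p) → p = 7/12.
Probability on Y is 1 − 7/12 = 5/12.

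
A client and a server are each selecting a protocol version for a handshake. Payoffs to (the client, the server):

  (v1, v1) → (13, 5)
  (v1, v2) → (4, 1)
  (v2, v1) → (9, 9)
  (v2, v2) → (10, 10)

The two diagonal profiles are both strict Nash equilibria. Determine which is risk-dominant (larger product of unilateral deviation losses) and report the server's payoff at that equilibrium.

5

At both v1: the client loses 13 − 9 = 4 by deviating; the server loses 5 − 1 = 4. Product = 4·4 = 16.
At both v2: the client loses 10 − 4 = 6 by deviating; the server loses 10 − 9 = 1. Product = 6·1 = 6.
16 > 6, so both v1 is risk-dominant. The server's payoff there is 5.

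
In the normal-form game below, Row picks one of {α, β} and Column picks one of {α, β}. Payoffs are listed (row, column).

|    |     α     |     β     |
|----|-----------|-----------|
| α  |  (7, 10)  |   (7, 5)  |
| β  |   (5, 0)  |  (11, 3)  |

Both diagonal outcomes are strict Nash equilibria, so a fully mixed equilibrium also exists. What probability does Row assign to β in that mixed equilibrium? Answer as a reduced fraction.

Row's mix p on α must make Column indifferent between α and β.
Column's payoff from α: 10p + 0(1−p). From β: 5p + 3(1−p).
Set equal: 5p = 3(1−p) → p = 3/8.
Probability on β is 1 − 3/8 = 5/8.

5/8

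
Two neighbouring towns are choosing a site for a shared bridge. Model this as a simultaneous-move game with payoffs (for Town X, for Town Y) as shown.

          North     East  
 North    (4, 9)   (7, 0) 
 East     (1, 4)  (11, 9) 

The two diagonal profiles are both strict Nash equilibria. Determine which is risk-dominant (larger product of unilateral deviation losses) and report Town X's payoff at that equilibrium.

At both North: Town X loses 4 − 1 = 3 by deviating; Town Y loses 9 − 0 = 9. Product = 3·9 = 27.
At both East: Town X loses 11 − 7 = 4 by deviating; Town Y loses 9 − 4 = 5. Product = 4·5 = 20.
27 > 20, so both North is risk-dominant. Town X's payoff there is 4.

4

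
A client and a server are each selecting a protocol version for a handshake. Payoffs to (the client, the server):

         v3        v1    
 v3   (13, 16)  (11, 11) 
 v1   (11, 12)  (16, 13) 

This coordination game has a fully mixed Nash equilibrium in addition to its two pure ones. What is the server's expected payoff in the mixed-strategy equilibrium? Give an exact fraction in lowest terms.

38/3

The client mixes with probability p on v3, chosen so the server is indifferent: 16p + 12(1−p) = 11p + 13(1−p) gives p = 1/6.
The server's expected payoff is 16·1/6 + 12·5/6 = 38/3.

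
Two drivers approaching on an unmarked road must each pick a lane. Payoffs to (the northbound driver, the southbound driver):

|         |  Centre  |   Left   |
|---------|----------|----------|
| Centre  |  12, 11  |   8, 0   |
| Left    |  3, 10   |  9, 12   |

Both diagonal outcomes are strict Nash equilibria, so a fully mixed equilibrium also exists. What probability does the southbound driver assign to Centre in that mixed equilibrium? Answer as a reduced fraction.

The southbound driver's mix q on Centre must make the northbound driver indifferent between Centre and Left.
The northbound driver's payoff from Centre: 12q + 8(1−q). From Left: 3q + 9(1−q).
Set equal: 9q = 1(1−q) → q = 1/10.

1/10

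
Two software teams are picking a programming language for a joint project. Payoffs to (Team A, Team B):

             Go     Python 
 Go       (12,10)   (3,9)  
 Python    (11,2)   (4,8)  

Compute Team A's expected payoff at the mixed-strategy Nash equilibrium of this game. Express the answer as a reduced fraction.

15/2

Team B mixes with probability q on Go, chosen so Team A is indifferent: 12q + 3(1−q) = 11q + 4(1−q) gives q = 1/2.
Team A's expected payoff (from either row, since indifferent) is 12·1/2 + 3·1/2 = 15/2.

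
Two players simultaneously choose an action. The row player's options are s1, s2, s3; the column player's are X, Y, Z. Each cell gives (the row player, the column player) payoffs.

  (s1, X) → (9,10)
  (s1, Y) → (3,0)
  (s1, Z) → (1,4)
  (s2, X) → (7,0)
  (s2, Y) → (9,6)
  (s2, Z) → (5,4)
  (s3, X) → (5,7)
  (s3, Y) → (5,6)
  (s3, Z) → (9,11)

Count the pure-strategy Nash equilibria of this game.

3

(s1, X): the row player gets 9 (best alternative 7); the column player gets 10 (best alternative 4). Neither deviates — NE.
(s2, Y): the row player gets 9 (best alternative 5); the column player gets 6 (best alternative 4). Neither deviates — NE.
(s3, Z): the row player gets 9 (best alternative 5); the column player gets 11 (best alternative 7). Neither deviates — NE.
(s2, Z) is not a NE: the row player would switch to s3 (9 > 5).
No other cell survives both best-response checks, so there are 3 pure NE.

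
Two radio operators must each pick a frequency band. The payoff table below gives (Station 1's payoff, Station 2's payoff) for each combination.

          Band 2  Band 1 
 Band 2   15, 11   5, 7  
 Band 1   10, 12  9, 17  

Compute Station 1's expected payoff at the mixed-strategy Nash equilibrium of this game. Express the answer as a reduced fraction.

85/9

Station 2 mixes with probability q on Band 2, chosen so Station 1 is indifferent: 15q + 5(1−q) = 10q + 9(1−q) gives q = 4/9.
Station 1's expected payoff (from either row, since indifferent) is 15·4/9 + 5·5/9 = 85/9.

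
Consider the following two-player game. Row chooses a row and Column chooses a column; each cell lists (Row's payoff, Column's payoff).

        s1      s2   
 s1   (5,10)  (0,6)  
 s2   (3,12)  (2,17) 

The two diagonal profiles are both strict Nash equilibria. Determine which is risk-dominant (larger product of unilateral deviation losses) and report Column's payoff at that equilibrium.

17

At both s1: Row loses 5 − 3 = 2 by deviating; Column loses 10 − 6 = 4. Product = 2·4 = 8.
At both s2: Row loses 2 − 0 = 2 by deviating; Column loses 17 − 12 = 5. Product = 2·5 = 10.
10 > 8, so both s2 is risk-dominant. Column's payoff there is 17.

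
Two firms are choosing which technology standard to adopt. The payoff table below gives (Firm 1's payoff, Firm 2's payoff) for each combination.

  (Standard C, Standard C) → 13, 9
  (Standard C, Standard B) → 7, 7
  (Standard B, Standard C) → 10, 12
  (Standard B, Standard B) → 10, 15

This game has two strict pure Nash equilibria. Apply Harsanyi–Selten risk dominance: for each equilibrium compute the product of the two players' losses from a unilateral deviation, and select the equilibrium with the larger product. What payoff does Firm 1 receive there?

10

At both Standard C: Firm 1 loses 13 − 10 = 3 by deviating; Firm 2 loses 9 − 7 = 2. Product = 3·2 = 6.
At both Standard B: Firm 1 loses 10 − 7 = 3 by deviating; Firm 2 loses 15 − 12 = 3. Product = 3·3 = 9.
9 > 6, so both Standard B is risk-dominant. Firm 1's payoff there is 10.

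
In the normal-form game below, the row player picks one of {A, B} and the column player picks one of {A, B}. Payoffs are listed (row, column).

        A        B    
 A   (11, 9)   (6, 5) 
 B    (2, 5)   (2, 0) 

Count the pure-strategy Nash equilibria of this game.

Both A: the row player gets 11 (best alternative 2); the column player gets 9 (best alternative 5). Neither deviates — NE.
Both B is not a NE: the row player would switch to A (6 > 2).
No other cell survives both best-response checks, so there is 1 pure NE.

1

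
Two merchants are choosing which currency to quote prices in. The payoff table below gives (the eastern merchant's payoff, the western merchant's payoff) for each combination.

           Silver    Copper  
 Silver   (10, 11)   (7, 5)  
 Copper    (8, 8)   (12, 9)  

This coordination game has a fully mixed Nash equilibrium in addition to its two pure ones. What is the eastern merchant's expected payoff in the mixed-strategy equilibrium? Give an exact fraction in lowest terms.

64/7

The western merchant mixes with probability q on Silver, chosen so the eastern merchant is indifferent: 10q + 7(1−q) = 8q + 12(1−q) gives q = 5/7.
The eastern merchant's expected payoff (from either row, since indifferent) is 10·5/7 + 7·2/7 = 64/7.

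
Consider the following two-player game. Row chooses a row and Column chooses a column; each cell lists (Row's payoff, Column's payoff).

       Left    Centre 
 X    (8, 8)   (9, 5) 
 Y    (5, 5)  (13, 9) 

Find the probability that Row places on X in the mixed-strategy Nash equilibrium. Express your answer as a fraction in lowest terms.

Row's mix p on X must make Column indifferent between Left and Centre.
Column's payoff from Left: 8p + 5(1−p). From Centre: 5p + 9(1−p).
Set equal: 3p = 4(1−p) → p = 4/7.

4/7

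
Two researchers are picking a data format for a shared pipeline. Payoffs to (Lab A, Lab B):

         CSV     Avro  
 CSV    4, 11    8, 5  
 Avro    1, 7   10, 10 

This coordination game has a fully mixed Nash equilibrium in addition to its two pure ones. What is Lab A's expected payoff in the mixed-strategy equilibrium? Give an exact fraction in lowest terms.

Lab B mixes with probability q on CSV, chosen so Lab A is indifferent: 4q + 8(1−q) = 1q + 10(1−q) gives q = 2/5.
Lab A's expected payoff (from either row, since indifferent) is 4·2/5 + 8·3/5 = 32/5.

32/5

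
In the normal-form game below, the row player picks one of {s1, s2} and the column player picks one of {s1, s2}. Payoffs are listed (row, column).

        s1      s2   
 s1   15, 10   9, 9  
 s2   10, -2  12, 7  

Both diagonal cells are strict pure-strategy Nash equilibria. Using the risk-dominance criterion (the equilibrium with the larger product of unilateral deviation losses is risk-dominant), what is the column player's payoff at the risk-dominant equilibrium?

7

At both s1: the row player loses 15 − 10 = 5 by deviating; the column player loses 10 − 9 = 1. Product = 5·1 = 5.
At both s2: the row player loses 12 − 9 = 3 by deviating; the column player loses 7 − (-2) = 9. Product = 3·9 = 27.
27 > 5, so both s2 is risk-dominant. The column player's payoff there is 7.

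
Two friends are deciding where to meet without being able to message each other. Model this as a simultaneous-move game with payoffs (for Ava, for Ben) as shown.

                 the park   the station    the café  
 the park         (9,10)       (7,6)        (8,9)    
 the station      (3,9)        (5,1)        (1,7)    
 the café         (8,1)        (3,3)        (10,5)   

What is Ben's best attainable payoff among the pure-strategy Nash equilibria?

10

Both the park is a pure NE (Ava: 9 ≥ 8; Ben: 10 ≥ 9). Ben gets 10.
Both the café is a pure NE (Ava: 10 ≥ 8; Ben: 5 ≥ 3). Ben gets 5.
Every other cell has a profitable deviation for at least one player. Highest of {10, 5} is 10.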